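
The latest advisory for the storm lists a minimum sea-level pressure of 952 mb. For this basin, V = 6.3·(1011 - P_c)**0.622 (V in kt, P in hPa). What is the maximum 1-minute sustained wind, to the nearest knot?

ΔP = 1011 − 952 = 59 mb.
59^0.622 ≈ 12.632.
V ≈ 6.3 × 12.632 ≈ 79.6 kt.

80 kt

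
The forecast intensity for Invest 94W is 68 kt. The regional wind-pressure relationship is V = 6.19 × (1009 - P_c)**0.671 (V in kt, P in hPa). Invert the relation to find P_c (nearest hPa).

ΔP = (V / 6.19)^(1/0.671) = (68/6.19)^1.490.
68/6.19 = 10.985; 10.985^1.490 ≈ 35.58 hPa.
P_c = 1009 − 35.58 = 973.42 ≈ 973 hPa.

973 hPa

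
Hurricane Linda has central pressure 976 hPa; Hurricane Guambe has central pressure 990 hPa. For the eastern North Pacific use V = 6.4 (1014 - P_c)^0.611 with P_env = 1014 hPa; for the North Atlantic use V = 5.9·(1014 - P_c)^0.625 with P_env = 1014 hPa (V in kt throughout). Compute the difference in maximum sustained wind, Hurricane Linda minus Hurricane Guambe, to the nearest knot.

16 kt

Hurricane Linda: ΔP = 38; V ≈ 6.4 × 38^0.611 ≈ 59.08 kt.
Hurricane Guambe: ΔP = 24; V ≈ 5.9 × 24^0.625 ≈ 43.00 kt.
Difference ≈ 59.08 − 43.00 = 16.08 → 16 kt.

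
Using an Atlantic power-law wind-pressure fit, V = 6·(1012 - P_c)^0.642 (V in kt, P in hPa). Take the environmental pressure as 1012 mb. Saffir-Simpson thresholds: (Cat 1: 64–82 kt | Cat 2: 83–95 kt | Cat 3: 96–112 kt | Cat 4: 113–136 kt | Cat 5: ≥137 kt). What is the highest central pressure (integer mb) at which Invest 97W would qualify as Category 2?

952 mb

Category 2 begins at V = 83 kt.
Required ΔP = (83/6)^(1/0.642) = 13.833^1.558 ≈ 59.86 mb.
P_c ≤ 1012 − 59.86 = 952.14, so the highest integer P_c is 952 mb.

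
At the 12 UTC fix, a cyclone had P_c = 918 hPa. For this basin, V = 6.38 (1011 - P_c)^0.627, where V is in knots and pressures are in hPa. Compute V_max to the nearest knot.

109 kt

ΔP = 1011 − 918 = 93 hPa.
93^0.627 ≈ 17.149.
V ≈ 6.38 × 17.149 ≈ 109.4 kt.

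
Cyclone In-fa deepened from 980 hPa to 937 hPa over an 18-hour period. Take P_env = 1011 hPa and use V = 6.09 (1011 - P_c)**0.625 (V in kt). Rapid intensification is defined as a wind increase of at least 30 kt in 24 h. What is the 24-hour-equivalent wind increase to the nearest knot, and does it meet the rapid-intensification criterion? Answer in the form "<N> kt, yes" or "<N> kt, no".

V₁: ΔP = 31, V ≈ 6.09 × 31^0.625 ≈ 52.09 kt.
V₂: ΔP = 74, V ≈ 6.09 × 74^0.625 ≈ 89.72 kt.
ΔV over 18 h = 37.63 kt → 24 h equivalent = 37.63 × 24/18 ≈ 50.17 kt.
50 kt ≥ 30 kt ⇒ rapid intensification.

50 kt, yes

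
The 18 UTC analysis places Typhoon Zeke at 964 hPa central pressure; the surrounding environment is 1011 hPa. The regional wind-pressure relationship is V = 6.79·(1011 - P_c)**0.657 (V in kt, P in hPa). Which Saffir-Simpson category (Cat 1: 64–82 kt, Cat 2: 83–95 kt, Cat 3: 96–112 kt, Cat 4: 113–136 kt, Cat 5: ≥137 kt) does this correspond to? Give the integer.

2

ΔP = 1011 − 964 = 47 hPa.
V ≈ 6.79 × 47^0.657 = 6.79 × 12.55 ≈ 85 kt.
85 kt falls in the Category 2 band.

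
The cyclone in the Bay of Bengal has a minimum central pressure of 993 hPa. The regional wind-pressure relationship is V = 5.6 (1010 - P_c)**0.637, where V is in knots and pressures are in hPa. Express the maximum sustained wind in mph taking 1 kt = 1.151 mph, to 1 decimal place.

39.2 mph

ΔP = 1010 − 993 = 17 hPa.
V ≈ 5.6 × 17^0.637 = 5.6 × 6.078 ≈ 34.040 kt.
34.040 × 1.151 ≈ 39.18 mph → 39.2 mph.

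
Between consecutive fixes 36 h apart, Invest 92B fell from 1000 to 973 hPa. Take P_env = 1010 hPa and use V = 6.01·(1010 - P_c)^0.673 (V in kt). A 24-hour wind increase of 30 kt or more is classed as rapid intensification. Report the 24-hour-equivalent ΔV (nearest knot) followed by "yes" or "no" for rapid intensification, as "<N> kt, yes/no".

V₁: ΔP = 10, V ≈ 6.01 × 10^0.673 ≈ 28.31 kt.
V₂: ΔP = 37, V ≈ 6.01 × 37^0.673 ≈ 68.28 kt.
ΔV over 36 h = 39.97 kt → 24 h equivalent = 39.97 × 24/36 ≈ 26.65 kt.
27 kt < 30 kt ⇒ not rapid intensification.

27 kt, no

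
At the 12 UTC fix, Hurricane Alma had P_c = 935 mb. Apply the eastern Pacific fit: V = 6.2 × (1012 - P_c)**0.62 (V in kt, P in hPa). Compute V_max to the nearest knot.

ΔP = 1012 − 935 = 77 mb.
77^0.62 ≈ 14.778.
V ≈ 6.2 × 14.778 ≈ 91.6 kt.

92 kt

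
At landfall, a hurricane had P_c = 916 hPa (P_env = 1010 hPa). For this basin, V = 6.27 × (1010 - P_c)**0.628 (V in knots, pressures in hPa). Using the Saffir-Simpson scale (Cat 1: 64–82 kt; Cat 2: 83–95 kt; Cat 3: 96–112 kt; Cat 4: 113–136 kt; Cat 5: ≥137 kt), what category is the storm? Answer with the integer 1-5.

ΔP = 1010 − 916 = 94 hPa.
V ≈ 6.27 × 94^0.628 = 6.27 × 17.34 ≈ 109 kt.
109 kt falls in the Category 3 band.

3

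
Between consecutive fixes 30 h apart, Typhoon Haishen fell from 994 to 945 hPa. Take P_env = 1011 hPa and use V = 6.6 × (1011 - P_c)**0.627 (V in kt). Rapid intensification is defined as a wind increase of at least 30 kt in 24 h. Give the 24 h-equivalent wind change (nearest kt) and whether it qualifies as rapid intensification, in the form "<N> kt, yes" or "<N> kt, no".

42 kt, yes

V₁: ΔP = 17, V ≈ 6.6 × 17^0.627 ≈ 39.00 kt.
V₂: ΔP = 66, V ≈ 6.6 × 66^0.627 ≈ 91.28 kt.
ΔV over 30 h = 52.28 kt → 24 h equivalent = 52.28 × 24/30 ≈ 41.82 kt.
42 kt ≥ 30 kt ⇒ rapid intensification.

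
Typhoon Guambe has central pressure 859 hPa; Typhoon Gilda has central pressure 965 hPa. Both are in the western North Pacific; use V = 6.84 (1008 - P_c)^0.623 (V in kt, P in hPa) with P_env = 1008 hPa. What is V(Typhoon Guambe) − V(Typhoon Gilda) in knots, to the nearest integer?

83 kt

Typhoon Guambe: ΔP = 149; V ≈ 6.84 × 149^0.623 ≈ 154.51 kt.
Typhoon Gilda: ΔP = 43; V ≈ 6.84 × 43^0.623 ≈ 71.24 kt.
Difference ≈ 154.51 − 71.24 = 83.27 → 83 kt.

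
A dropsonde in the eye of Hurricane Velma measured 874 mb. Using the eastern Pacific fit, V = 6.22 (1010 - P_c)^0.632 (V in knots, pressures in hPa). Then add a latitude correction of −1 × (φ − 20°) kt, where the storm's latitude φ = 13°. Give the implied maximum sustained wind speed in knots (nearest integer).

ΔP = 1010 − 874 = 136 mb.
136^0.632 ≈ 22.305.
V ≈ 6.22 × 22.305 ≈ 138.7 kt.
Latitude correction: −1 × (13 − 20) = 7 kt.
Corrected V ≈ 145.7 kt → 146 kt.

146 kt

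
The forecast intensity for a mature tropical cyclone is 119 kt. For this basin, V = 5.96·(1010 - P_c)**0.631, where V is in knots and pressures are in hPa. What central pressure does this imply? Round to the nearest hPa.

895 hPa

ΔP = (V / 5.96)^(1/0.631) = (119/5.96)^1.585.
119/5.96 = 19.966; 19.966^1.585 ≈ 115.00 hPa.
P_c = 1010 − 115.00 = 895.00 ≈ 895 hPa.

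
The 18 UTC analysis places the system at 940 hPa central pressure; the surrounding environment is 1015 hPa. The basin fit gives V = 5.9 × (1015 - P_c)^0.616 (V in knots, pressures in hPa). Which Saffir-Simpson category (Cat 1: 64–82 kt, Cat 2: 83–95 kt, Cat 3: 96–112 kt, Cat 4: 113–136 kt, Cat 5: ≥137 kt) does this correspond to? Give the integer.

ΔP = 1015 − 940 = 75 hPa.
V ≈ 5.9 × 75^0.616 = 5.9 × 14.29 ≈ 84 kt.
84 kt falls in the Category 2 band.

2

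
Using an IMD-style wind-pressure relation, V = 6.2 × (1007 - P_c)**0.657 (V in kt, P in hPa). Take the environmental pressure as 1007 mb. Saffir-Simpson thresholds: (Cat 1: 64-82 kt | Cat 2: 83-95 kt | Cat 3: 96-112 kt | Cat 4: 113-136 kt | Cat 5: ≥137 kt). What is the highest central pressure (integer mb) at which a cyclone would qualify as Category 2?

955 mb

Category 2 begins at V = 83 kt.
Required ΔP = (83/6.2)^(1/0.657) = 13.387^1.522 ≈ 51.87 mb.
P_c ≤ 1007 − 51.87 = 955.13, so the highest integer P_c is 955 mb.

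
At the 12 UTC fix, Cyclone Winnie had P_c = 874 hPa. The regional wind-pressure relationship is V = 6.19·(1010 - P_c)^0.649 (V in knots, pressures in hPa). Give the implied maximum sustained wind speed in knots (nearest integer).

ΔP = 1010 − 874 = 136 hPa.
136^0.649 ≈ 24.247.
V ≈ 6.19 × 24.247 ≈ 150.1 kt.

150 kt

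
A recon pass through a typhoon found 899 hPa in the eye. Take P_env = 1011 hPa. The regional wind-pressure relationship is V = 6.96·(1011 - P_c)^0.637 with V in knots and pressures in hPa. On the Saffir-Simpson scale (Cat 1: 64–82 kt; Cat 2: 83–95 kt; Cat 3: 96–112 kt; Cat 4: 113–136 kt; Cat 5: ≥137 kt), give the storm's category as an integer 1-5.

5

ΔP = 1011 − 899 = 112 hPa.
V ≈ 6.96 × 112^0.637 = 6.96 × 20.20 ≈ 141 kt.
141 kt falls in the Category 5 band.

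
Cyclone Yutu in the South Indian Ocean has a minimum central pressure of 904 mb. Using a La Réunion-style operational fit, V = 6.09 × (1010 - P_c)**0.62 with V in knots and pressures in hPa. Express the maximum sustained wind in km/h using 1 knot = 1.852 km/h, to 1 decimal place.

203.2 km/h

ΔP = 1010 − 904 = 106 mb.
V ≈ 6.09 × 106^0.62 = 6.09 × 18.017 ≈ 109.725 kt.
109.725 × 1.852 ≈ 203.21 km/h → 203.2 km/h.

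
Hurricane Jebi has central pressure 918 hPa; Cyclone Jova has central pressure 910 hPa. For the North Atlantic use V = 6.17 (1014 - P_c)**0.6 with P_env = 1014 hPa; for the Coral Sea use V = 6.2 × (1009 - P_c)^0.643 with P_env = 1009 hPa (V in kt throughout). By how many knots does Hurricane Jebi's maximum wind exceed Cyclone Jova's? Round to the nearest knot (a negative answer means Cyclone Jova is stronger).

-24 kt

Hurricane Jebi: ΔP = 96; V ≈ 6.17 × 96^0.6 ≈ 95.42 kt.
Cyclone Jova: ΔP = 99; V ≈ 6.2 × 99^0.643 ≈ 119.01 kt.
Difference ≈ 95.42 − 119.01 = -23.59 → -24 kt.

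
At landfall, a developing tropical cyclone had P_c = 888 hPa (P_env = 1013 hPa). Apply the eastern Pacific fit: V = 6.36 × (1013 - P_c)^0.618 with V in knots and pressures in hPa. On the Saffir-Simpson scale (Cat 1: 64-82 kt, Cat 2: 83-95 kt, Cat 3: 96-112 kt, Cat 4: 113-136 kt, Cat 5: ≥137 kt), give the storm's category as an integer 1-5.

4

ΔP = 1013 − 888 = 125 hPa.
V ≈ 6.36 × 125^0.618 = 6.36 × 19.76 ≈ 126 kt.
126 kt falls in the Category 4 band.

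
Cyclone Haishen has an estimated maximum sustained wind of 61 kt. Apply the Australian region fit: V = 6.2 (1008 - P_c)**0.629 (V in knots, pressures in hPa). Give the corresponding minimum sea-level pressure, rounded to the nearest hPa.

ΔP = (V / 6.2)^(1/0.629) = (61/6.2)^1.590.
61/6.2 = 9.839; 9.839^1.590 ≈ 37.90 hPa.
P_c = 1008 − 37.90 = 970.10 ≈ 970 hPa.

970 hPa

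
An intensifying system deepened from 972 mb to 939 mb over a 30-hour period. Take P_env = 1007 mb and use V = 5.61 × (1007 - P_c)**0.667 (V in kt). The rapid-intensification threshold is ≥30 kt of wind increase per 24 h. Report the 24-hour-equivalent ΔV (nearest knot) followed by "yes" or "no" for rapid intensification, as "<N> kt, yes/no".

27 kt, no

V₁: ΔP = 35, V ≈ 5.61 × 35^0.667 ≈ 60.10 kt.
V₂: ΔP = 68, V ≈ 5.61 × 68^0.667 ≈ 93.59 kt.
ΔV over 30 h = 33.49 kt → 24 h equivalent = 33.49 × 24/30 ≈ 26.79 kt.
27 kt < 30 kt ⇒ not rapid intensification.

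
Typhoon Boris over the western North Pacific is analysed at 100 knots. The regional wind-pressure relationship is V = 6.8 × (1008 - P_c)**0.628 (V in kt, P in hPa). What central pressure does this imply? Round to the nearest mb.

ΔP = (V / 6.8)^(1/0.628) = (100/6.8)^1.592.
100/6.8 = 14.706; 14.706^1.592 ≈ 72.29 mb.
P_c = 1008 − 72.29 = 935.71 ≈ 936 mb.

936 mb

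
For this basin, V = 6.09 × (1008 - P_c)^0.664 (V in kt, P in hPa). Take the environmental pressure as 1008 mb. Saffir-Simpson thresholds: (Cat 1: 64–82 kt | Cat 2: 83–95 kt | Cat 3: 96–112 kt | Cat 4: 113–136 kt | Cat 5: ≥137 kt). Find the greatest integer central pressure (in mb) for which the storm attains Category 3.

944 mb

Category 3 begins at V = 96 kt.
Required ΔP = (96/6.09)^(1/0.664) = 15.764^1.506 ≈ 63.63 mb.
P_c ≤ 1008 − 63.63 = 944.37, so the highest integer P_c is 944 mb.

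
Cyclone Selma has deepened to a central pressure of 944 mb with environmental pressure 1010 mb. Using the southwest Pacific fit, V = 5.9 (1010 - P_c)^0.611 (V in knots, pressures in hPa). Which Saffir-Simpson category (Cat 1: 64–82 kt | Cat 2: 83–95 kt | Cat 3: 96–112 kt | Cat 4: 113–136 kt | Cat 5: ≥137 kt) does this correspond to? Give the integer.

ΔP = 1010 − 944 = 66 mb.
V ≈ 5.9 × 66^0.611 = 5.9 × 12.93 ≈ 76 kt.
76 kt falls in the Category 1 band.

1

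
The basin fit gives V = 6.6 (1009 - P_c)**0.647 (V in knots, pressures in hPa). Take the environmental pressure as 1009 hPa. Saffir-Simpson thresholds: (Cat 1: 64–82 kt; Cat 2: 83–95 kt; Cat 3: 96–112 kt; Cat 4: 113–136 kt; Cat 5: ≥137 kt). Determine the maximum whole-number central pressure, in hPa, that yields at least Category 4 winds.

928 hPa

Category 4 begins at V = 113 kt.
Required ΔP = (113/6.6)^(1/0.647) = 17.121^1.546 ≈ 80.64 hPa.
P_c ≤ 1009 − 80.64 = 928.36, so the highest integer P_c is 928 hPa.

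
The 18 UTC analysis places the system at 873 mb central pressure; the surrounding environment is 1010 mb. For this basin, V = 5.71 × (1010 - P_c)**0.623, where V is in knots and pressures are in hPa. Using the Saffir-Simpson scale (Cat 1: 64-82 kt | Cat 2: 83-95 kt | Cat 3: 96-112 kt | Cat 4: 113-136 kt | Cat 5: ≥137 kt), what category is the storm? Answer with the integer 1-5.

4

ΔP = 1010 − 873 = 137 mb.
V ≈ 5.71 × 137^0.623 = 5.71 × 21.44 ≈ 122 kt.
122 kt falls in the Category 4 band.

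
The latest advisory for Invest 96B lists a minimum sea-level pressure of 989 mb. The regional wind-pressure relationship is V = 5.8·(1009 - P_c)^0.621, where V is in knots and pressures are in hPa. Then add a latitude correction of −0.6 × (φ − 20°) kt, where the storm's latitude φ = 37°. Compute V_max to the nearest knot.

ΔP = 1009 − 989 = 20 mb.
20^0.621 ≈ 6.426.
V ≈ 5.8 × 6.426 ≈ 37.3 kt.
Latitude correction: −0.6 × (37 − 20) = -10.2 kt.
Corrected V ≈ 27.1 kt → 27 kt.

27 kt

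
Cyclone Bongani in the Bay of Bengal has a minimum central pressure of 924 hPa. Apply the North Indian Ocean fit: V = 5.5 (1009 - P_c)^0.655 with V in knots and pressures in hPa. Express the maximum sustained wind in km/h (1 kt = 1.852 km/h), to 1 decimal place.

ΔP = 1009 − 924 = 85 hPa.
V ≈ 5.5 × 85^0.655 = 5.5 × 18.356 ≈ 100.956 kt.
100.956 × 1.852 ≈ 186.97 km/h → 187.0 km/h.

187.0 km/h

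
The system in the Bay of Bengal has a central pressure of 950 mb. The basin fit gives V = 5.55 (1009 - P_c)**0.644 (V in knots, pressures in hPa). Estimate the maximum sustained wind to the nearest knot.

ΔP = 1009 − 950 = 59 mb.
59^0.644 ≈ 13.817.
V ≈ 5.55 × 13.817 ≈ 76.7 kt.

77 kt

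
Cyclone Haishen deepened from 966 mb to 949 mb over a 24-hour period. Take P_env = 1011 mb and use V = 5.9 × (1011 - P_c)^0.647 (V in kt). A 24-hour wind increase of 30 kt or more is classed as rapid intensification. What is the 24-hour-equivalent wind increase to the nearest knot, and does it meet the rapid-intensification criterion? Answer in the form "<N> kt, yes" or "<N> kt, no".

V₁: ΔP = 45, V ≈ 5.9 × 45^0.647 ≈ 69.26 kt.
V₂: ΔP = 62, V ≈ 5.9 × 62^0.647 ≈ 85.22 kt.
ΔV over 24 h = 15.96 kt → 24 h equivalent = 15.96 × 24/24 ≈ 15.96 kt.
16 kt < 30 kt ⇒ not rapid intensification.

16 kt, no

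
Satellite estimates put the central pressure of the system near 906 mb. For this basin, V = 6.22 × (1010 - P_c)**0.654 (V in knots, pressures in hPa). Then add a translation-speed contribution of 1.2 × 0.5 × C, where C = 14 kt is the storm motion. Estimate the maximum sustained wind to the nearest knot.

138 kt

ΔP = 1010 − 906 = 104 mb.
104^0.654 ≈ 20.852.
V ≈ 6.22 × 20.852 ≈ 129.7 kt.
Translation term: 1.2 × 0.5 × 14 = 8.4 kt.
Corrected V ≈ 138.1 kt → 138 kt.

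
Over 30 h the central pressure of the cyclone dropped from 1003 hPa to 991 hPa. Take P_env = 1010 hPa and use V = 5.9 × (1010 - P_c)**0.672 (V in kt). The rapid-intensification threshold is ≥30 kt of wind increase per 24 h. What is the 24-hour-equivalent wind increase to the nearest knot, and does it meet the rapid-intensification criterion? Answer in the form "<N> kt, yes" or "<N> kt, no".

V₁: ΔP = 7, V ≈ 5.9 × 7^0.672 ≈ 21.82 kt.
V₂: ΔP = 19, V ≈ 5.9 × 19^0.672 ≈ 42.68 kt.
ΔV over 30 h = 20.86 kt → 24 h equivalent = 20.86 × 24/30 ≈ 16.69 kt.
17 kt < 30 kt ⇒ not rapid intensification.

17 kt, no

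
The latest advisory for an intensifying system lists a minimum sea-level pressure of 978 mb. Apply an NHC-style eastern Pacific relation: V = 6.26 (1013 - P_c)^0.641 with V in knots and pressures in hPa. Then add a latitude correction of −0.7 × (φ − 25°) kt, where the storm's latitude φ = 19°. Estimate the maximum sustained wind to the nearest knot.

ΔP = 1013 − 978 = 35 mb.
35^0.641 ≈ 9.767.
V ≈ 6.26 × 9.767 ≈ 61.1 kt.
Latitude correction: −0.7 × (19 − 25) = 4.2 kt.
Corrected V ≈ 65.3 kt → 65 kt.

65 kt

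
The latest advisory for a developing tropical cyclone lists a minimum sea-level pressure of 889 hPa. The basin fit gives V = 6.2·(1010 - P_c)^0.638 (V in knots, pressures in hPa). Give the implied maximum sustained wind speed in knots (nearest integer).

132 kt

ΔP = 1010 − 889 = 121 hPa.
121^0.638 ≈ 21.321.
V ≈ 6.2 × 21.321 ≈ 132.2 kt.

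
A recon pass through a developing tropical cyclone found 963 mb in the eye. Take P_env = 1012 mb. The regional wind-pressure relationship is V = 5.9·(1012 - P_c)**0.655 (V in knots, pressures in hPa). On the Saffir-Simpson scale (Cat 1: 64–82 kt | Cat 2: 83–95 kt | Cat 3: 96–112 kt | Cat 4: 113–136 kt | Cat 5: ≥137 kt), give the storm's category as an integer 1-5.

ΔP = 1012 − 963 = 49 mb.
V ≈ 5.9 × 49^0.655 = 5.9 × 12.80 ≈ 75 kt.
75 kt falls in the Category 1 band.

1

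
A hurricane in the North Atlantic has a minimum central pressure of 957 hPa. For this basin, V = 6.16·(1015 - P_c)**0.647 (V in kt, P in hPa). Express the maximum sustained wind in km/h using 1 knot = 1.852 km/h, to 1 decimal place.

ΔP = 1015 − 957 = 58 hPa.
V ≈ 6.16 × 58^0.647 = 6.16 × 13.834 ≈ 85.216 kt.
85.216 × 1.852 ≈ 157.82 km/h → 157.8 km/h.

157.8 km/h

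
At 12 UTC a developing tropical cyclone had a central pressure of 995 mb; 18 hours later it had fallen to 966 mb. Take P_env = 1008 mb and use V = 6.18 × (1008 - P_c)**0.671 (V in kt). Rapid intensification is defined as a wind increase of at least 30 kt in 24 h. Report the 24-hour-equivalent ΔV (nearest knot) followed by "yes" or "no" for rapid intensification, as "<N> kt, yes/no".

55 kt, yes

V₁: ΔP = 13, V ≈ 6.18 × 13^0.671 ≈ 34.55 kt.
V₂: ΔP = 42, V ≈ 6.18 × 42^0.671 ≈ 75.89 kt.
ΔV over 18 h = 41.34 kt → 24 h equivalent = 41.34 × 24/18 ≈ 55.12 kt.
55 kt ≥ 30 kt ⇒ rapid intensification.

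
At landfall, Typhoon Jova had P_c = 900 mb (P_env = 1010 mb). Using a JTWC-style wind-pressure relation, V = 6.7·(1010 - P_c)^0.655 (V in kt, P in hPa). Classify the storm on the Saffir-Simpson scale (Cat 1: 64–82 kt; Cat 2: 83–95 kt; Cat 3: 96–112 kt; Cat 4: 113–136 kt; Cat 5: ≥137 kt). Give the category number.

ΔP = 1010 − 900 = 110 mb.
V ≈ 6.7 × 110^0.655 = 6.7 × 21.73 ≈ 146 kt.
146 kt falls in the Category 5 band.

5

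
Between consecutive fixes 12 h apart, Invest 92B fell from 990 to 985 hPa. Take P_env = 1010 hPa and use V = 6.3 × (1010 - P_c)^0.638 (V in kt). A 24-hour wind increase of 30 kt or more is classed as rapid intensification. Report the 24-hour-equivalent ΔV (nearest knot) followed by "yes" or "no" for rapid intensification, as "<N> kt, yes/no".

13 kt, no

V₁: ΔP = 20, V ≈ 6.3 × 20^0.638 ≈ 42.60 kt.
V₂: ΔP = 25, V ≈ 6.3 × 25^0.638 ≈ 49.12 kt.
ΔV over 12 h = 6.52 kt → 24 h equivalent = 6.52 × 24/12 ≈ 13.04 kt.
13 kt < 30 kt ⇒ not rapid intensification.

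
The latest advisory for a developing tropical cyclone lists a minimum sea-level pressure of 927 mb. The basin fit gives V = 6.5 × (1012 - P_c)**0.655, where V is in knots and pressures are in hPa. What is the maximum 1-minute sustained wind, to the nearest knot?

119 kt

ΔP = 1012 − 927 = 85 mb.
85^0.655 ≈ 18.356.
V ≈ 6.5 × 18.356 ≈ 119.3 kt.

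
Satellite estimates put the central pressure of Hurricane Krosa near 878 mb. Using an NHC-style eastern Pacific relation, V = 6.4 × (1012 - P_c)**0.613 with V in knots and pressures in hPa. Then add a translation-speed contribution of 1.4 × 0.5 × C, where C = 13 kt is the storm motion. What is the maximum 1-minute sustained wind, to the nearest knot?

ΔP = 1012 − 878 = 134 mb.
134^0.613 ≈ 20.133.
V ≈ 6.4 × 20.133 ≈ 128.9 kt.
Translation term: 1.4 × 0.5 × 13 = 9.1 kt.
Corrected V ≈ 138 kt → 138 kt.

138 kt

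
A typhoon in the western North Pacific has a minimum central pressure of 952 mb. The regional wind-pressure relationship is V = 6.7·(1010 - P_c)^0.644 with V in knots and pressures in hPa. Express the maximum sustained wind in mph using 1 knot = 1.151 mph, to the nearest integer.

105 mph

ΔP = 1010 − 952 = 58 mb.
V ≈ 6.7 × 58^0.644 = 6.7 × 13.666 ≈ 91.564 kt.
91.564 × 1.151 ≈ 105.39 mph → 105 mph.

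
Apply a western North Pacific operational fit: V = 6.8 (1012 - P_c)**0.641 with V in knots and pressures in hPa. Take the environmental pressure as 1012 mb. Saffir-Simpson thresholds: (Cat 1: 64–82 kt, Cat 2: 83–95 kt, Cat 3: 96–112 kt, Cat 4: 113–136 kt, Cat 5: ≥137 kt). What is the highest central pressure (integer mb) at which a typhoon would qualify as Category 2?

962 mb

Category 2 begins at V = 83 kt.
Required ΔP = (83/6.8)^(1/0.641) = 12.206^1.560 ≈ 49.56 mb.
P_c ≤ 1012 − 49.56 = 962.44, so the highest integer P_c is 962 mb.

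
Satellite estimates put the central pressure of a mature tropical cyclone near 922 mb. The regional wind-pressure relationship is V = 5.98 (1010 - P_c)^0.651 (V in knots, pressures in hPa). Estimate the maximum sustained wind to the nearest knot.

ΔP = 1010 − 922 = 88 mb.
88^0.651 ≈ 18.444.
V ≈ 5.98 × 18.444 ≈ 110.3 kt.

110 kt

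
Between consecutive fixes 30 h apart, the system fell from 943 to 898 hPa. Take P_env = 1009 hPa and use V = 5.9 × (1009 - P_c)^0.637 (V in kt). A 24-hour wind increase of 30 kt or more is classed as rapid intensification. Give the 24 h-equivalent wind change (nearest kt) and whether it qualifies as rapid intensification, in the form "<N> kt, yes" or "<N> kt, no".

V₁: ΔP = 66, V ≈ 5.9 × 66^0.637 ≈ 85.09 kt.
V₂: ΔP = 111, V ≈ 5.9 × 111^0.637 ≈ 118.50 kt.
ΔV over 30 h = 33.41 kt → 24 h equivalent = 33.41 × 24/30 ≈ 26.73 kt.
27 kt < 30 kt ⇒ not rapid intensification.

27 kt, no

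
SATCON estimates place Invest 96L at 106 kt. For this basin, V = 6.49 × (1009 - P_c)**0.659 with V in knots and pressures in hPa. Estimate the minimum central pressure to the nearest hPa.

940 hPa

ΔP = (V / 6.49)^(1/0.659) = (106/6.49)^1.517.
106/6.49 = 16.333; 16.333^1.517 ≈ 69.30 hPa.
P_c = 1009 − 69.30 = 939.70 ≈ 940 hPa.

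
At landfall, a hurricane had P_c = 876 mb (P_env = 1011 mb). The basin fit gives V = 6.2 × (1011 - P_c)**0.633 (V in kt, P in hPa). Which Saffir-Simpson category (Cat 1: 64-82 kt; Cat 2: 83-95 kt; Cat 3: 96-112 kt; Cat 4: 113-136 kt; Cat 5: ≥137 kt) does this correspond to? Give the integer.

ΔP = 1011 − 876 = 135 mb.
V ≈ 6.2 × 135^0.633 = 6.2 × 22.31 ≈ 138 kt.
138 kt falls in the Category 5 band.

5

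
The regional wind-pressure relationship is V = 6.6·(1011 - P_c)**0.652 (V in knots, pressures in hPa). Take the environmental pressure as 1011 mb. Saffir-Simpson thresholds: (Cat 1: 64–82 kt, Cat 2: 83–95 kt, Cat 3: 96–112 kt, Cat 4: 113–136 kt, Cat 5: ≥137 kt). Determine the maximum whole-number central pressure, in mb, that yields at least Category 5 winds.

Category 5 begins at V = 137 kt.
Required ΔP = (137/6.6)^(1/0.652) = 20.758^1.534 ≈ 104.76 mb.
P_c ≤ 1011 − 104.76 = 906.24, so the highest integer P_c is 906 mb.

906 mb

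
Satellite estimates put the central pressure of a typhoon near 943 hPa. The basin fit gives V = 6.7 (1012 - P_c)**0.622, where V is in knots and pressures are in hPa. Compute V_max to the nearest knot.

93 kt

ΔP = 1012 − 943 = 69 hPa.
69^0.622 ≈ 13.924.
V ≈ 6.7 × 13.924 ≈ 93.3 kt.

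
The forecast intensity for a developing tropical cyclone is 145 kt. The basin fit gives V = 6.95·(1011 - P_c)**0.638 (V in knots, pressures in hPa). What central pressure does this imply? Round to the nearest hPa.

ΔP = (V / 6.95)^(1/0.638) = (145/6.95)^1.567.
145/6.95 = 20.863; 20.863^1.567 ≈ 116.95 hPa.
P_c = 1011 − 116.95 = 894.05 ≈ 894 hPa.

894 hPa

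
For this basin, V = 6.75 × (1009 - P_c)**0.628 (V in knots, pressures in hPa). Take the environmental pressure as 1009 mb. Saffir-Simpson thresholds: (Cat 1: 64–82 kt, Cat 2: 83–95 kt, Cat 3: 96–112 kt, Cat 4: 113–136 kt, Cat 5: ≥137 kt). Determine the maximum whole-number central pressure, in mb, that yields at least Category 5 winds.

888 mb

Category 5 begins at V = 137 kt.
Required ΔP = (137/6.75)^(1/0.628) = 20.296^1.592 ≈ 120.75 mb.
P_c ≤ 1009 − 120.75 = 888.25, so the highest integer P_c is 888 mb.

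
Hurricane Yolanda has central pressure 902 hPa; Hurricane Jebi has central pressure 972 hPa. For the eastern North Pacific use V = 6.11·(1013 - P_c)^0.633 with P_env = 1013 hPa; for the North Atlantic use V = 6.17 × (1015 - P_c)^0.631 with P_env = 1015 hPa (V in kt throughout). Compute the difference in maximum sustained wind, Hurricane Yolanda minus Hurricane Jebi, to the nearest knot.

54 kt

Hurricane Yolanda: ΔP = 111; V ≈ 6.11 × 111^0.633 ≈ 120.43 kt.
Hurricane Jebi: ΔP = 43; V ≈ 6.17 × 43^0.631 ≈ 66.22 kt.
Difference ≈ 120.43 − 66.22 = 54.21 → 54 kt.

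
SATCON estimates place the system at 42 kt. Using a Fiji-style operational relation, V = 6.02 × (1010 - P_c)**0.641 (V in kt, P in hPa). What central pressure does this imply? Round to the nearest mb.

989 mb

ΔP = (V / 6.02)^(1/0.641) = (42/6.02)^1.560.
42/6.02 = 6.977; 6.977^1.560 ≈ 20.71 mb.
P_c = 1010 − 20.71 = 989.29 ≈ 989 mb.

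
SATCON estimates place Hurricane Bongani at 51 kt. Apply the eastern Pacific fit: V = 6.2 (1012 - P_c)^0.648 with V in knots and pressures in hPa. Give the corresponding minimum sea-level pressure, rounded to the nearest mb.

ΔP = (V / 6.2)^(1/0.648) = (51/6.2)^1.543.
51/6.2 = 8.226; 8.226^1.543 ≈ 25.84 mb.
P_c = 1012 − 25.84 = 986.16 ≈ 986 mb.

986 mb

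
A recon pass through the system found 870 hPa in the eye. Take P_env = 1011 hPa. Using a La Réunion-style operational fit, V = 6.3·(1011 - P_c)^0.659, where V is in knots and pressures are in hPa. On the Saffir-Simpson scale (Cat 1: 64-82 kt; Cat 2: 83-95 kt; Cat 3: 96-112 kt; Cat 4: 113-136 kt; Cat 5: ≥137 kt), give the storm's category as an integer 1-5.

ΔP = 1011 − 870 = 141 hPa.
V ≈ 6.3 × 141^0.659 = 6.3 × 26.08 ≈ 164 kt.
164 kt falls in the Category 5 band.

5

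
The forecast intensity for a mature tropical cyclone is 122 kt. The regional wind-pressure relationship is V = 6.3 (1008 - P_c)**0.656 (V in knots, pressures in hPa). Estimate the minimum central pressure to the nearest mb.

ΔP = (V / 6.3)^(1/0.656) = (122/6.3)^1.524.
122/6.3 = 19.365; 19.365^1.524 ≈ 91.61 mb.
P_c = 1008 − 91.61 = 916.39 ≈ 916 mb.

916 mb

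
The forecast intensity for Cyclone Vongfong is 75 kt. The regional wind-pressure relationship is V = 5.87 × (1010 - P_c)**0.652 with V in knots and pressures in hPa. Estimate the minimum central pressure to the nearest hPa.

ΔP = (V / 5.87)^(1/0.652) = (75/5.87)^1.534.
75/5.87 = 12.777; 12.777^1.534 ≈ 49.77 hPa.
P_c = 1010 − 49.77 = 960.23 ≈ 960 hPa.

960 hPa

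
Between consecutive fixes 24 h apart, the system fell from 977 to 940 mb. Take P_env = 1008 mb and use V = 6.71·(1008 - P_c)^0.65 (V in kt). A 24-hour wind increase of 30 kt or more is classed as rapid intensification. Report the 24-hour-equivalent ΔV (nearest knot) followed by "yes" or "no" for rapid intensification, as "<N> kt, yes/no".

V₁: ΔP = 31, V ≈ 6.71 × 31^0.65 ≈ 62.53 kt.
V₂: ΔP = 68, V ≈ 6.71 × 68^0.65 ≈ 104.20 kt.
ΔV over 24 h = 41.67 kt → 24 h equivalent = 41.67 × 24/24 ≈ 41.67 kt.
42 kt ≥ 30 kt ⇒ rapid intensification.

42 kt, yes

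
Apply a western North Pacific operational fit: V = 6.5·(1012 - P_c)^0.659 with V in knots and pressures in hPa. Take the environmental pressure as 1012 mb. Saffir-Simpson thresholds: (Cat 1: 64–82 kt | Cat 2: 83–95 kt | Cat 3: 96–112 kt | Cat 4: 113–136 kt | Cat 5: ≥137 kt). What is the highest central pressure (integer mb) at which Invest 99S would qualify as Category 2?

Category 2 begins at V = 83 kt.
Required ΔP = (83/6.5)^(1/0.659) = 12.769^1.517 ≈ 47.70 mb.
P_c ≤ 1012 − 47.70 = 964.30, so the highest integer P_c is 964 mb.

964 mb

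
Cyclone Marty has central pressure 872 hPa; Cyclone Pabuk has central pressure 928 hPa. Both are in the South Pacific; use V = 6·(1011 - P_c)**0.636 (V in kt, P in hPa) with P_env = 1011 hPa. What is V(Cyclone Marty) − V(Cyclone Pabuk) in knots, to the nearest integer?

39 kt

Cyclone Marty: ΔP = 139; V ≈ 6 × 139^0.636 ≈ 138.39 kt.
Cyclone Pabuk: ΔP = 83; V ≈ 6 × 83^0.636 ≈ 99.70 kt.
Difference ≈ 138.39 − 99.70 = 38.69 → 39 kt.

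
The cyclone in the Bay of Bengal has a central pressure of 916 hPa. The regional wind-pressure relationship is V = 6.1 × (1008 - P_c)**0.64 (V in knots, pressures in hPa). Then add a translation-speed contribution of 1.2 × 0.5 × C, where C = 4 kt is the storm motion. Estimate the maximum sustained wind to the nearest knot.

113 kt

ΔP = 1008 − 916 = 92 hPa.
92^0.64 ≈ 18.064.
V ≈ 6.1 × 18.064 ≈ 110.2 kt.
Translation term: 1.2 × 0.5 × 4 = 2.4 kt.
Corrected V ≈ 112.6 kt → 113 kt.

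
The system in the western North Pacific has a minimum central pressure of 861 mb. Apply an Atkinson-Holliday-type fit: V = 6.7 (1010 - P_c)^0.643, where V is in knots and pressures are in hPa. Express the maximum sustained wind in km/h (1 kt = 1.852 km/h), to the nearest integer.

ΔP = 1010 − 861 = 149 mb.
V ≈ 6.7 × 149^0.643 = 6.7 × 24.967 ≈ 167.276 kt.
167.276 × 1.852 ≈ 309.80 km/h → 310 km/h.

310 km/h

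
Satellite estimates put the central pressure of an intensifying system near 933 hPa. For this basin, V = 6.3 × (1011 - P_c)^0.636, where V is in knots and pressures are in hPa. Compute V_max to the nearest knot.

ΔP = 1011 − 933 = 78 hPa.
78^0.636 ≈ 15.972.
V ≈ 6.3 × 15.972 ≈ 100.6 kt.

101 kt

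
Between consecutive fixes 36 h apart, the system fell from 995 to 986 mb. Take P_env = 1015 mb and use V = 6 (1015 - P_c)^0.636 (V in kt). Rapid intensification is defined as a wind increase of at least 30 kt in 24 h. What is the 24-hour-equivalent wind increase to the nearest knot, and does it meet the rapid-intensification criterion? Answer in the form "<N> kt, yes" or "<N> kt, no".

V₁: ΔP = 20, V ≈ 6 × 20^0.636 ≈ 40.33 kt.
V₂: ΔP = 29, V ≈ 6 × 29^0.636 ≈ 51.08 kt.
ΔV over 36 h = 10.75 kt → 24 h equivalent = 10.75 × 24/36 ≈ 7.17 kt.
7 kt < 30 kt ⇒ not rapid intensification.

7 kt, no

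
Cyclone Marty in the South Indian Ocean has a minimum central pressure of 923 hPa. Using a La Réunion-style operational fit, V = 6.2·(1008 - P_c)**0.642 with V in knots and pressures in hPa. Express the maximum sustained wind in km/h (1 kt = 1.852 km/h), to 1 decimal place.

198.9 km/h

ΔP = 1008 − 923 = 85 hPa.
V ≈ 6.2 × 85^0.642 = 6.2 × 17.326 ≈ 107.418 kt.
107.418 × 1.852 ≈ 198.94 km/h → 198.9 km/h.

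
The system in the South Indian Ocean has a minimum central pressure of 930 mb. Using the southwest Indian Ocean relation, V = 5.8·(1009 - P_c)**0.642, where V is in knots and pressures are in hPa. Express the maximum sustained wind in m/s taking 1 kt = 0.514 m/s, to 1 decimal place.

ΔP = 1009 − 930 = 79 mb.
V ≈ 5.8 × 79^0.642 = 5.8 × 16.530 ≈ 95.875 kt.
95.875 × 0.514 ≈ 49.28 m/s → 49.3 m/s.

49.3 m/s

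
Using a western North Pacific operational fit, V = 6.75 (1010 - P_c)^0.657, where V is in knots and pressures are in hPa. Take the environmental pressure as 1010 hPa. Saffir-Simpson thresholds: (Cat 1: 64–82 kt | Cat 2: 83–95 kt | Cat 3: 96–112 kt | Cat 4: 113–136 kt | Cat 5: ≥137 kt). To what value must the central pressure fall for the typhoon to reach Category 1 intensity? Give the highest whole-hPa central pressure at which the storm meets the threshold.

979 hPa

Category 1 begins at V = 64 kt.
Required ΔP = (64/6.75)^(1/0.657) = 9.481^1.522 ≈ 30.68 hPa.
P_c ≤ 1010 − 30.68 = 979.32, so the highest integer P_c is 979 hPa.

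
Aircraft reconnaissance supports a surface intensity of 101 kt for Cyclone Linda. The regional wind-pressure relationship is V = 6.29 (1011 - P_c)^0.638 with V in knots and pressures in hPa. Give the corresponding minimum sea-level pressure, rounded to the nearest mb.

ΔP = (V / 6.29)^(1/0.638) = (101/6.29)^1.567.
101/6.29 = 16.057; 16.057^1.567 ≈ 77.58 mb.
P_c = 1011 − 77.58 = 933.42 ≈ 933 mb.

933 mb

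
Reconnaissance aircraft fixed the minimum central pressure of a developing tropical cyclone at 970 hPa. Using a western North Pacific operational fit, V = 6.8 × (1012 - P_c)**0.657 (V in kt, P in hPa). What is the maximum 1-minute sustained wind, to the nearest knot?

79 kt

ΔP = 1012 − 970 = 42 hPa.
42^0.657 ≈ 11.654.
V ≈ 6.8 × 11.654 ≈ 79.2 kt.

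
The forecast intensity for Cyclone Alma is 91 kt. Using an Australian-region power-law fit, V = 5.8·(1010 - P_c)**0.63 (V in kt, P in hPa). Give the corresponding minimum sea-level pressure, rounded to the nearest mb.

931 mb

ΔP = (V / 5.8)^(1/0.63) = (91/5.8)^1.587.
91/5.8 = 15.690; 15.690^1.587 ≈ 79.03 mb.
P_c = 1010 − 79.03 = 930.97 ≈ 931 mb.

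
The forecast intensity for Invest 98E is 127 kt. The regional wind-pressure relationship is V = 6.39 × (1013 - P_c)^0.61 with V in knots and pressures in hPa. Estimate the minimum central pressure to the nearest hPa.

ΔP = (V / 6.39)^(1/0.61) = (127/6.39)^1.639.
127/6.39 = 19.875; 19.875^1.639 ≈ 134.39 hPa.
P_c = 1013 − 134.39 = 878.61 ≈ 879 hPa.

879 hPa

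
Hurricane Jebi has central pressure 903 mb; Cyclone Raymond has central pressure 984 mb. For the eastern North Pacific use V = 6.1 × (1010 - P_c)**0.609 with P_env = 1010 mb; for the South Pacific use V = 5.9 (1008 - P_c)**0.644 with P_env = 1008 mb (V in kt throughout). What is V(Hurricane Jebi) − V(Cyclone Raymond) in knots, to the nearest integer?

Hurricane Jebi: ΔP = 107; V ≈ 6.1 × 107^0.609 ≈ 105.01 kt.
Cyclone Raymond: ΔP = 24; V ≈ 5.9 × 24^0.644 ≈ 45.68 kt.
Difference ≈ 105.01 − 45.68 = 59.33 → 59 kt.

59 kt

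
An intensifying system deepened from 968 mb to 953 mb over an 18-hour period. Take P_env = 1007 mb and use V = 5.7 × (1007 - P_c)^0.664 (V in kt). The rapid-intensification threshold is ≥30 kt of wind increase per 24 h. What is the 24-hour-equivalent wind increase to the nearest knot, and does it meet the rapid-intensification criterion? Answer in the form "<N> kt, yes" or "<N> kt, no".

21 kt, no

V₁: ΔP = 39, V ≈ 5.7 × 39^0.664 ≈ 64.91 kt.
V₂: ΔP = 54, V ≈ 5.7 × 54^0.664 ≈ 80.57 kt.
ΔV over 18 h = 15.66 kt → 24 h equivalent = 15.66 × 24/18 ≈ 20.88 kt.
21 kt < 30 kt ⇒ not rapid intensification.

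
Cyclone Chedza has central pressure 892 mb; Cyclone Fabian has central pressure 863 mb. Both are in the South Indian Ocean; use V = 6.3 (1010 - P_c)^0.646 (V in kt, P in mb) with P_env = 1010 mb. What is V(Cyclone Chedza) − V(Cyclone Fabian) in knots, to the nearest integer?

Cyclone Chedza: ΔP = 118; V ≈ 6.3 × 118^0.646 ≈ 137.33 kt.
Cyclone Fabian: ΔP = 147; V ≈ 6.3 × 147^0.646 ≈ 158.28 kt.
Difference ≈ 137.33 − 158.28 = -20.95 → -21 kt.

-21 kt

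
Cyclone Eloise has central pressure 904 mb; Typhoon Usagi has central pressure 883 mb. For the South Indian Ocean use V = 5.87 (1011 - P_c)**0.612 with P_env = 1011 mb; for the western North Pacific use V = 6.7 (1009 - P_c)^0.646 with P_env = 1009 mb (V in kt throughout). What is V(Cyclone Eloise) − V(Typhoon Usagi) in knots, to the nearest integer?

-50 kt

Cyclone Eloise: ΔP = 107; V ≈ 5.87 × 107^0.612 ≈ 102.48 kt.
Typhoon Usagi: ΔP = 126; V ≈ 6.7 × 126^0.646 ≈ 152.38 kt.
Difference ≈ 102.48 − 152.38 = -49.90 → -50 kt.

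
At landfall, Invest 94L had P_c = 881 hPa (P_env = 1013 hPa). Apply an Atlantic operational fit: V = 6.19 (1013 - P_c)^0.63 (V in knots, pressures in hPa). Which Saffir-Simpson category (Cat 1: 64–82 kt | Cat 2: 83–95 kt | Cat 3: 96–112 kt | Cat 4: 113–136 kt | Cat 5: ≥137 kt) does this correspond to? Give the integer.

4

ΔP = 1013 − 881 = 132 hPa.
V ≈ 6.19 × 132^0.63 = 6.19 × 21.68 ≈ 134 kt.
134 kt falls in the Category 4 band.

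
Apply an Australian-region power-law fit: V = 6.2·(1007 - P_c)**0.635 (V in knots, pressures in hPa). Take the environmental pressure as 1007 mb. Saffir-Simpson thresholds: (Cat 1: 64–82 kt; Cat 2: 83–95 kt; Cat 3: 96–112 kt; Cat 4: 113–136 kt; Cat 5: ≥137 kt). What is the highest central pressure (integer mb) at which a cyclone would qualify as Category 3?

932 mb

Category 3 begins at V = 96 kt.
Required ΔP = (96/6.2)^(1/0.635) = 15.484^1.575 ≈ 74.79 mb.
P_c ≤ 1007 − 74.79 = 932.21, so the highest integer P_c is 932 mb.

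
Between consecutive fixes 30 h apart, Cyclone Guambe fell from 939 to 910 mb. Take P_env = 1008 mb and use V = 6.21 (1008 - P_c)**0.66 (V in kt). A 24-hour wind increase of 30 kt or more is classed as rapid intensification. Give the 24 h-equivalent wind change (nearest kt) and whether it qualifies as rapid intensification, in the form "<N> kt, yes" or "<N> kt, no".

V₁: ΔP = 69, V ≈ 6.21 × 69^0.66 ≈ 101.56 kt.
V₂: ΔP = 98, V ≈ 6.21 × 98^0.66 ≈ 128.03 kt.
ΔV over 30 h = 26.47 kt → 24 h equivalent = 26.47 × 24/30 ≈ 21.18 kt.
21 kt < 30 kt ⇒ not rapid intensification.

21 kt, no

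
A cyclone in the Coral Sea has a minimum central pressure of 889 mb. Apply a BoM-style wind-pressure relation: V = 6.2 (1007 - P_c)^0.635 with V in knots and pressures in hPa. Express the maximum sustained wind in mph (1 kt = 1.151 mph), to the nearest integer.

148 mph

ΔP = 1007 − 889 = 118 mb.
V ≈ 6.2 × 118^0.635 = 6.2 × 20.685 ≈ 128.244 kt.
128.244 × 1.151 ≈ 147.61 mph → 148 mph.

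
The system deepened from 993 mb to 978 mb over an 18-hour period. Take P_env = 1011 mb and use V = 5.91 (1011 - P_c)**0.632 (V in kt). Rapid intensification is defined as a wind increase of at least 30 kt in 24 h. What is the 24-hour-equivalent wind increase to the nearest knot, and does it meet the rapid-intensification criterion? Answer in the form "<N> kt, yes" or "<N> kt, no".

V₁: ΔP = 18, V ≈ 5.91 × 18^0.632 ≈ 36.72 kt.
V₂: ΔP = 33, V ≈ 5.91 × 33^0.632 ≈ 53.86 kt.
ΔV over 18 h = 17.14 kt → 24 h equivalent = 17.14 × 24/18 ≈ 22.85 kt.
23 kt < 30 kt ⇒ not rapid intensification.

23 kt, no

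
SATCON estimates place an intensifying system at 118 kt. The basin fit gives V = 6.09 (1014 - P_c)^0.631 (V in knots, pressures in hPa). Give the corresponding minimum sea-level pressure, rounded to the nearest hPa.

ΔP = (V / 6.09)^(1/0.631) = (118/6.09)^1.585.
118/6.09 = 19.376; 19.376^1.585 ≈ 109.66 hPa.
P_c = 1014 − 109.66 = 904.34 ≈ 904 hPa.

904 hPa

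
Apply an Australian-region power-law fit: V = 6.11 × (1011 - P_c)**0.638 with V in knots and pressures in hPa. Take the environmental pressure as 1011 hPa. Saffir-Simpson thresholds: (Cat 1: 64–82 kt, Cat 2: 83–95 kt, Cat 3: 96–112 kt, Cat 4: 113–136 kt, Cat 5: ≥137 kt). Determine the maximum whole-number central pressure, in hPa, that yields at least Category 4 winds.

Category 4 begins at V = 113 kt.
Required ΔP = (113/6.11)^(1/0.638) = 18.494^1.567 ≈ 96.82 hPa.
P_c ≤ 1011 − 96.82 = 914.18, so the highest integer P_c is 914 hPa.

914 hPa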